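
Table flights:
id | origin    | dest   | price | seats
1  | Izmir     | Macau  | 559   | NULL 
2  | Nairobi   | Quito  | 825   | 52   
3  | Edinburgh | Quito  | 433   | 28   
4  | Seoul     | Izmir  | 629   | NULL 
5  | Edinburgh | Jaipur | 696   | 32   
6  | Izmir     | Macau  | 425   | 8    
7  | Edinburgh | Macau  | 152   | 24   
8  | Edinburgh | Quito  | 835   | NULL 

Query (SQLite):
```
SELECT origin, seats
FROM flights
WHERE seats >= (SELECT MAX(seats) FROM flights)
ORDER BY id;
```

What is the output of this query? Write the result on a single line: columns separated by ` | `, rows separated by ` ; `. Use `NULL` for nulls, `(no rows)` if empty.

Nairobi | 52

Scalar subquery: MAX(seats) over all flights rows = 52.
Keep rows where seats >= that value.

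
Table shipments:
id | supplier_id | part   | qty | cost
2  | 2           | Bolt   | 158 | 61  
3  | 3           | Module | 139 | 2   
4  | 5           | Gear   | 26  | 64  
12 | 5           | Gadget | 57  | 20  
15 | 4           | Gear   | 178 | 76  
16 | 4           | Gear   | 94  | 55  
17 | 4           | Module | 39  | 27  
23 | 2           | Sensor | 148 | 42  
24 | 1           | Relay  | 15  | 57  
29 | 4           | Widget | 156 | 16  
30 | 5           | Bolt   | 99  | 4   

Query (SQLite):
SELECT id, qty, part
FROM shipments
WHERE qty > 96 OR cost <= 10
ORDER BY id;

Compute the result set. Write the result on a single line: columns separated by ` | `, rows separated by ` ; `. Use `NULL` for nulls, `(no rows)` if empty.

2 | 158 | Bolt ; 3 | 139 | Module ; 15 | 178 | Gear ; 23 | 148 | Sensor ; 29 | 156 | Widget ; 30 | 99 | Bolt

qty > 96: ids {2, 3, 15, 23, 29, 30}
cost <= 10: ids {3, 30}
Combine with OR.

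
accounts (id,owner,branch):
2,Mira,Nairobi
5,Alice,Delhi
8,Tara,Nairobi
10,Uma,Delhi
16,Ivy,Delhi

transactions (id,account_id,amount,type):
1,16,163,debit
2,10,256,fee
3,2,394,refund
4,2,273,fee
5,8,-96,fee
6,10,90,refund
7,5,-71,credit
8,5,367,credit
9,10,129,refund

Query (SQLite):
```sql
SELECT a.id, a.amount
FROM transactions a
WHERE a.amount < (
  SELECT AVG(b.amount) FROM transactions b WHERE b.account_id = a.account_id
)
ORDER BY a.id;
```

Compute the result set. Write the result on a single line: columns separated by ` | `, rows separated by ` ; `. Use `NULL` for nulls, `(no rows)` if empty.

4 | 273 ; 6 | 90 ; 7 | -71 ; 9 | 129

For each transactions row a, compute AVG(amount) over rows sharing a.account_id.
Keep row a if a.amount < that per-group AVG.
  account_id=2: AVG(amount) = 333.5
  account_id=5: AVG(amount) = 148.0
  account_id=8: AVG(amount) = -96.0
  account_id=10: AVG(amount) = 158.333333
  account_id=16: AVG(amount) = 163.0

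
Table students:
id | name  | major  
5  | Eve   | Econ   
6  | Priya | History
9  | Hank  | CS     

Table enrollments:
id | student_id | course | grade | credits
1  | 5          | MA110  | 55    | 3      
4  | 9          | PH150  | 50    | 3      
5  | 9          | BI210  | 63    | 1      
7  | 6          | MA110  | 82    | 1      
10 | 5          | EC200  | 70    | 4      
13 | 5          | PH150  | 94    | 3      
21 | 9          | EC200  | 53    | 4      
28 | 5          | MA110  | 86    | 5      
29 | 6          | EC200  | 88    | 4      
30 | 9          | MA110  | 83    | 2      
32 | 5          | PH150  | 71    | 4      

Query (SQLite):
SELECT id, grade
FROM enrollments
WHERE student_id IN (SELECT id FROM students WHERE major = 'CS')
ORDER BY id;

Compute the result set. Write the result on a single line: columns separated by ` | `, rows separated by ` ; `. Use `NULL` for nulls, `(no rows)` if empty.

Inner query: students.id where major = 'CS'.
Outer: keep enrollments rows whose student_id is in that set.
Inner query → {9}

4 | 50 ; 5 | 63 ; 21 | 53 ; 30 | 83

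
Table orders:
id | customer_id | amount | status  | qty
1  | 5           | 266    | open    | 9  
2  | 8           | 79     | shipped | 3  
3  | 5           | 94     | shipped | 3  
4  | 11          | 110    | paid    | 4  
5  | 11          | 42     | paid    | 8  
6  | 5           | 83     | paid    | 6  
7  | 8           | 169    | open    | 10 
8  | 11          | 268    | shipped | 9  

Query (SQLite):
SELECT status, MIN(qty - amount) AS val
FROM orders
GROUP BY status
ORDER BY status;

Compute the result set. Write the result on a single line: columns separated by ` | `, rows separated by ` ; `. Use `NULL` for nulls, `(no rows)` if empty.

For each row compute qty - amount.
Group by status; take MIN of the expression per group.
  open: ids {1, 7} → MIN(qty - amount)=-257
  paid: ids {4, 5, 6} → MIN(qty - amount)=-106
  shipped: ids {2, 3, 8} → MIN(qty - amount)=-259

open | -257 ; paid | -106 ; shipped | -259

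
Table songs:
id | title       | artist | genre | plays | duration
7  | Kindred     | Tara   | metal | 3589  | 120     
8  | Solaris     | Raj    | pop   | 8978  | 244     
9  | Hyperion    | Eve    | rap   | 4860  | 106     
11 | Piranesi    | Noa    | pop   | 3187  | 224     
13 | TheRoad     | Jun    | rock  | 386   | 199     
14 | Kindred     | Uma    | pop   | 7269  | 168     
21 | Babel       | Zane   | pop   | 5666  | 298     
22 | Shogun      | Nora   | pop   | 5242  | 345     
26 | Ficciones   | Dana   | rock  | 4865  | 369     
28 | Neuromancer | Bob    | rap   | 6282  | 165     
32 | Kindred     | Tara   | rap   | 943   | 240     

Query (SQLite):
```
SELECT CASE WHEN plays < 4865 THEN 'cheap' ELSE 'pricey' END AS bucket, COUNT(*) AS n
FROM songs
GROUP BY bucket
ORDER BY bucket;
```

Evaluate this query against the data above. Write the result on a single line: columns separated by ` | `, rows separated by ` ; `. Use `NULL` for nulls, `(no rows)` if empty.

cheap | 5 ; pricey | 6

Bucket rows by plays < 4865 → 'cheap' else 'pricey'; count each bucket.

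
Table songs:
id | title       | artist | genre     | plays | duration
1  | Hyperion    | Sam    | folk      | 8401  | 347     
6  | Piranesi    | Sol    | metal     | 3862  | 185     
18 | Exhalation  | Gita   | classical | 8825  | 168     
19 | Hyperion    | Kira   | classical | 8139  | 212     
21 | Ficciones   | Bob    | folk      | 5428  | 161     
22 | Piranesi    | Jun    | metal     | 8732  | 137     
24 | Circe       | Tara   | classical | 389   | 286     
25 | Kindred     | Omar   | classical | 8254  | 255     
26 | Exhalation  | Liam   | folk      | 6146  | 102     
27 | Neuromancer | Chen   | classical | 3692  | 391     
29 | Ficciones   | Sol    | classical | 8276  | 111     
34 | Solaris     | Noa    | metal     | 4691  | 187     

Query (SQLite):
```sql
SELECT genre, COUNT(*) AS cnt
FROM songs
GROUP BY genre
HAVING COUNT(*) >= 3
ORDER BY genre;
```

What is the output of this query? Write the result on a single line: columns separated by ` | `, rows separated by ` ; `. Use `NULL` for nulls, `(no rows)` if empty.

classical | 6 ; folk | 3 ; metal | 3

Partition songs by genre; compute COUNT(*) within each group.
HAVING: keep groups with count ≥ 3.
  classical: ids {18, 19, 24, 25, 27, 29} → COUNT(*)=6
  folk: ids {1, 21, 26} → COUNT(*)=3
  metal: ids {6, 22, 34} → COUNT(*)=3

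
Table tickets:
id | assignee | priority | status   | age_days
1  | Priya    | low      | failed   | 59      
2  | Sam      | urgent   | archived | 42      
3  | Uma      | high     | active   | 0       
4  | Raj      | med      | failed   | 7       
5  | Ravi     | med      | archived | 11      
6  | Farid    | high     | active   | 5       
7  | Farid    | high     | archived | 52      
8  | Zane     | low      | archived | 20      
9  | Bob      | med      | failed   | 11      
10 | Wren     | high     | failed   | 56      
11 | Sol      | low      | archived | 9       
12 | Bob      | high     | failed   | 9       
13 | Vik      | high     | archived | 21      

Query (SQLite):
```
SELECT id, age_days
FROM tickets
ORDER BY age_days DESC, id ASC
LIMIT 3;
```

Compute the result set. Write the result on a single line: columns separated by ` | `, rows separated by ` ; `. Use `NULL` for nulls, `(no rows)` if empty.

1 | 59 ; 10 | 56 ; 7 | 52

Sort by age_days desc, tiebreak id asc: (59, id=1), (56, id=10), (52, id=7), (42, id=2), (21, id=13), (20, id=8) …. Take first 3.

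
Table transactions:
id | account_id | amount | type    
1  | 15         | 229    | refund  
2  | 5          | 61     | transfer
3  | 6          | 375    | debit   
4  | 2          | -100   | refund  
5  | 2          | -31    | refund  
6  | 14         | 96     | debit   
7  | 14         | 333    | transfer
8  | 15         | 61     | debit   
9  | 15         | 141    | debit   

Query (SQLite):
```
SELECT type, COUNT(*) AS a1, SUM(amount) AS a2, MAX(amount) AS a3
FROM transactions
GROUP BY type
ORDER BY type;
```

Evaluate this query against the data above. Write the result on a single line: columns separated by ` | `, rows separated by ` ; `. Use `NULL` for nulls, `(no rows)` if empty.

debit | 4 | 673 | 375 ; refund | 3 | 98 | 229 ; transfer | 2 | 394 | 333

Group transactions by type.
Per group compute: COUNT(*), SUM(amount), MAX(amount).
  debit: ids {3, 6, 8, 9} → COUNT(*)=4, SUM(amount)=673, MAX(amount)=375
  refund: ids {1, 4, 5} → COUNT(*)=3, SUM(amount)=98, MAX(amount)=229
  transfer: ids {2, 7} → COUNT(*)=2, SUM(amount)=394, MAX(amount)=333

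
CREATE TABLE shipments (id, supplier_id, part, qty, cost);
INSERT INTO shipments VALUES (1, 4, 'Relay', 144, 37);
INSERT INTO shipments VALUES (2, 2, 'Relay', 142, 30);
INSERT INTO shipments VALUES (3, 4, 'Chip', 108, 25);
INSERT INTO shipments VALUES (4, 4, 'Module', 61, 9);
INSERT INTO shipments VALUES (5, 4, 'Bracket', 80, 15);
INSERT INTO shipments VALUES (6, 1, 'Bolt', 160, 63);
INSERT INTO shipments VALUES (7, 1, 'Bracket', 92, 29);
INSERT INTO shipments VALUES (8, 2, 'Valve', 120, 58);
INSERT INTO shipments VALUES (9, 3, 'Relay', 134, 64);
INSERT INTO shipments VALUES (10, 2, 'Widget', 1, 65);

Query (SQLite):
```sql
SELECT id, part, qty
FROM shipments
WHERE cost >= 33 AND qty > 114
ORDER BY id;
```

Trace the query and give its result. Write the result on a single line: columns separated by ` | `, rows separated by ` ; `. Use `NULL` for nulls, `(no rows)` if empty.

1 | Relay | 144 ; 6 | Bolt | 160 ; 8 | Valve | 120 ; 9 | Relay | 134

cost >= 33: ids {1, 6, 8, 9, 10}
qty > 114: ids {1, 2, 6, 8, 9}
Combine with AND.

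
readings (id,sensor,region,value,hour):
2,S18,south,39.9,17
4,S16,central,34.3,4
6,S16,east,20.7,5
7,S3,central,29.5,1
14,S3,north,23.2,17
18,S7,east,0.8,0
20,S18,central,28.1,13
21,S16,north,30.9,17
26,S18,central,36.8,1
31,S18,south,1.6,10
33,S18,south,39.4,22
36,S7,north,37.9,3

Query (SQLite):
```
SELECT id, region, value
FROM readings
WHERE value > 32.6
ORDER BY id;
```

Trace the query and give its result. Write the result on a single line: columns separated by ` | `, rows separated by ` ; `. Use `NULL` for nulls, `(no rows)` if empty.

2 | south | 39.9 ; 4 | central | 34.3 ; 26 | central | 36.8 ; 33 | south | 39.4 ; 36 | north | 37.9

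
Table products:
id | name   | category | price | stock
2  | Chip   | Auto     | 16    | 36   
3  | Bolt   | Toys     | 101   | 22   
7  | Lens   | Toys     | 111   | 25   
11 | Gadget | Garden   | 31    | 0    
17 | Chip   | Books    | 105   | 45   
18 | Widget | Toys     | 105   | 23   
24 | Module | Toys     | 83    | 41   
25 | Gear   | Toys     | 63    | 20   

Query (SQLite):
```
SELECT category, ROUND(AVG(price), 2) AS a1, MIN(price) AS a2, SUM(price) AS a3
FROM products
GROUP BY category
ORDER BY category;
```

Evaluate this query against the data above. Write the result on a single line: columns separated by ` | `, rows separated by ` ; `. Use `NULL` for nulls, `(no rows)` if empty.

Auto | 16 | 16 | 16 ; Books | 105 | 105 | 105 ; Garden | 31 | 31 | 31 ; Toys | 92.6 | 63 | 463

Group products by category.
Per group compute: ROUND(AVG(price), 2), MIN(price), SUM(price).
  Auto: ids {2} → ROUND(AVG(price), 2)=16, MIN(price)=16, SUM(price)=16
  Books: ids {17} → ROUND(AVG(price), 2)=105, MIN(price)=105, SUM(price)=105
  Garden: ids {11} → ROUND(AVG(price), 2)=31, MIN(price)=31, SUM(price)=31
  Toys: ids {3, 7, 18, 24, 25} → ROUND(AVG(price), 2)=92.6, MIN(price)=63, SUM(price)=463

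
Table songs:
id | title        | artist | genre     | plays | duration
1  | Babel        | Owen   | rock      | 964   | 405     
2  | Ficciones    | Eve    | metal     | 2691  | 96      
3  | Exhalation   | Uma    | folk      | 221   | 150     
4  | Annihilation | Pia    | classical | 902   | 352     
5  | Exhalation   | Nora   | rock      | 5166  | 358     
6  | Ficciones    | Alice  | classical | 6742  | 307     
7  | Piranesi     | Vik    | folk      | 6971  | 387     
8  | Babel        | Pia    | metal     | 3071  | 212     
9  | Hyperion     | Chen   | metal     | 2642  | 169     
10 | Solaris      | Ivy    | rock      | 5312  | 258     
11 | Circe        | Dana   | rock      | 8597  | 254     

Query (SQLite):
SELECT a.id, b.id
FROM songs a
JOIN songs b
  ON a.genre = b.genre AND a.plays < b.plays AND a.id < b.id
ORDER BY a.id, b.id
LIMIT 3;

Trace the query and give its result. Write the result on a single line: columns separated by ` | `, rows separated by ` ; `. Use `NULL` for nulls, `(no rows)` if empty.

1 | 5 ; 1 | 10 ; 1 | 11

Pairs (a,b) with same genre, a.plays < b.plays, a.id < b.id.
genre groups: classical:{4,6} folk:{3,7} metal:{2,8,9} rock:{1,5,10,11}
Ordered by (a.id, b.id); first 3.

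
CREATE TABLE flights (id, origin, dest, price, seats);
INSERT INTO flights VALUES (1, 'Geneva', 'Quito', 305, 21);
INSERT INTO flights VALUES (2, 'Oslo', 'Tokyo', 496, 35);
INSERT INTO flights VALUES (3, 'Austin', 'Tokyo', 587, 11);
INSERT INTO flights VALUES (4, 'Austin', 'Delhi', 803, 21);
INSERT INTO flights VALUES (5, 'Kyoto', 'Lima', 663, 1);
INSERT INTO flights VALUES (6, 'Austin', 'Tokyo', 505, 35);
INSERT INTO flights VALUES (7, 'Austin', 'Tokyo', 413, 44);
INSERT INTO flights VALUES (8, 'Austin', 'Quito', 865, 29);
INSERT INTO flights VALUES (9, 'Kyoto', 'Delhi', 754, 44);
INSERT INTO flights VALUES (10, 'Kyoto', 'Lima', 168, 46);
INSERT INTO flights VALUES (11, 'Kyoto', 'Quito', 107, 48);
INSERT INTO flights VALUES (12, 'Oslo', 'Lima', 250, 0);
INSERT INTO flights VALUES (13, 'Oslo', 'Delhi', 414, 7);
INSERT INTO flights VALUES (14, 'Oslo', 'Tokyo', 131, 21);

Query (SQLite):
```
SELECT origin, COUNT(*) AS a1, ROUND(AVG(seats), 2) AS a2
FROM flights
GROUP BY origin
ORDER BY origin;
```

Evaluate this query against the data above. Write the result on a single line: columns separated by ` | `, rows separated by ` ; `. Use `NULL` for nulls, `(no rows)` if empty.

Austin | 5 | 28 ; Geneva | 1 | 21 ; Kyoto | 4 | 34.75 ; Oslo | 4 | 15.75

Group flights by origin.
Per group compute: COUNT(*), ROUND(AVG(seats), 2).
  Austin: ids {3, 4, 6, 7, 8} → COUNT(*)=5, ROUND(AVG(seats), 2)=28
  Geneva: ids {1} → COUNT(*)=1, ROUND(AVG(seats), 2)=21
  Kyoto: ids {5, 9, 10, 11} → COUNT(*)=4, ROUND(AVG(seats), 2)=34.75
  Oslo: ids {2, 12, 13, 14} → COUNT(*)=4, ROUND(AVG(seats), 2)=15.75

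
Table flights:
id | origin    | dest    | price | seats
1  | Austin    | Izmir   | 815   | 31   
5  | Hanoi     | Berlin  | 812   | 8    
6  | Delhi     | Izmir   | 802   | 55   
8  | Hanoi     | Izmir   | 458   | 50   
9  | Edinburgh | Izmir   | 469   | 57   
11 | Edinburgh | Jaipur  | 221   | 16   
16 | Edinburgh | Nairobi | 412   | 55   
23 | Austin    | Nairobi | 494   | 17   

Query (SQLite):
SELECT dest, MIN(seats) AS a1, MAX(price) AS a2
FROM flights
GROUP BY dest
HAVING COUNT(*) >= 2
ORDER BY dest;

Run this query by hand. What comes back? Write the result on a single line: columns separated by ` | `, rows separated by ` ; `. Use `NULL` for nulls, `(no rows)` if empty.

Group flights by dest.
Per group compute: MIN(seats), MAX(price).
HAVING: drop groups with fewer than 2 rows.
  Berlin: ids {5} → MIN(seats)=8, MAX(price)=812
  Izmir: ids {1, 6, 8, 9} → MIN(seats)=31, MAX(price)=815
  Jaipur: ids {11} → MIN(seats)=16, MAX(price)=221
  Nairobi: ids {16, 23} → MIN(seats)=17, MAX(price)=494

Izmir | 31 | 815 ; Nairobi | 17 | 494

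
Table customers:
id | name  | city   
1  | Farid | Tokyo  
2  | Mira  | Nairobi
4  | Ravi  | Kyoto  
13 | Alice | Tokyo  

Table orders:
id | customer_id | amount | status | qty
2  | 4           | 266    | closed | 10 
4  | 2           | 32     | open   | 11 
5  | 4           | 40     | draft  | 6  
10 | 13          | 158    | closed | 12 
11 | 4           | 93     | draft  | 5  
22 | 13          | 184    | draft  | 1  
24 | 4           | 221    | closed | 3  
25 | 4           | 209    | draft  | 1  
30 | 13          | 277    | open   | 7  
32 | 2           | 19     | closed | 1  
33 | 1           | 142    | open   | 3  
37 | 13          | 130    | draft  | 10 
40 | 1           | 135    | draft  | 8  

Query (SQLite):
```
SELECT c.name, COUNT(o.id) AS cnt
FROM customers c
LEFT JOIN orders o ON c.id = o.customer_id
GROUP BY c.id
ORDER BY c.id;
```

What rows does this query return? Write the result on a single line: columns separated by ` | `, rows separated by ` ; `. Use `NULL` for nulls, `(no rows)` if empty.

LEFT JOIN keeps every customers row; unmatched ones get NULL for orders columns.
Group by customers.id and compute COUNT(o.id). COUNT(col) of an all-NULL group is 0.
  1: ids {33, 40} → COUNT(o.id)=2
  2: ids {4, 32} → COUNT(o.id)=2
  4: ids {2, 5, 11, 24, 25} → COUNT(o.id)=5
  13: ids {10, 22, 30, 37} → COUNT(o.id)=4

Farid | 2 ; Mira | 2 ; Ravi | 5 ; Alice | 4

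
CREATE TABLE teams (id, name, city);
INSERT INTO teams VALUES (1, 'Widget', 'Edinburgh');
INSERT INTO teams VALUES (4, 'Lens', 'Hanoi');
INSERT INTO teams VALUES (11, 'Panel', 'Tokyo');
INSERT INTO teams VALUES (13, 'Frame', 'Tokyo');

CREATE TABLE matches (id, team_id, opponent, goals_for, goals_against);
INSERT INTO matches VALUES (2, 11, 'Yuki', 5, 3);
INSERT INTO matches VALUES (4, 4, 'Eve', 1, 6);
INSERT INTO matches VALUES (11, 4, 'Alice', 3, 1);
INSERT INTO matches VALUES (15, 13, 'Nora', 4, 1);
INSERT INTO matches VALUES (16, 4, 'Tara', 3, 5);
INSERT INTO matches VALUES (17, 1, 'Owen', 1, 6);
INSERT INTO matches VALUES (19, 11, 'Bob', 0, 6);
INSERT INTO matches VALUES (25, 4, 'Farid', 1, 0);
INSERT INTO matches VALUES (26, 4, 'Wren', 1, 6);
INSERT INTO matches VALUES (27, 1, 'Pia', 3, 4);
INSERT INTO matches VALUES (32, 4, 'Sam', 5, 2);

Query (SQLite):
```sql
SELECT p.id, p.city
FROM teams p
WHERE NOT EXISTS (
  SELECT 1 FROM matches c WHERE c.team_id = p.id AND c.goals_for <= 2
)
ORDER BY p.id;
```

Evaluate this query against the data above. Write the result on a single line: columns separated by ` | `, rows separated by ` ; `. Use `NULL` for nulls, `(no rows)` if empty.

13 | Tokyo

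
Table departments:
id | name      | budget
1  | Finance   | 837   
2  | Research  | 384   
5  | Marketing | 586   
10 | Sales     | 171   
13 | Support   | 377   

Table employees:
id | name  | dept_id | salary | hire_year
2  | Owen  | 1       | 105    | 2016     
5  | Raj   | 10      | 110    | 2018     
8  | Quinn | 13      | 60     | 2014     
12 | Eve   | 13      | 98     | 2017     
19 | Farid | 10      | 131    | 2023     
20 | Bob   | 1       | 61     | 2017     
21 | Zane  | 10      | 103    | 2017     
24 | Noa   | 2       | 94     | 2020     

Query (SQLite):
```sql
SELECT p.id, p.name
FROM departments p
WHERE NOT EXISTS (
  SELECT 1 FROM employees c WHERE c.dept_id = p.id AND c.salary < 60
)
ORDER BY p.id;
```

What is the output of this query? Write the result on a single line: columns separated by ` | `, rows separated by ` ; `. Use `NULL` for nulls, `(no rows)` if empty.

For each departments row, check whether any employees with matching dept_id has salary < 60.
Keep rows where that is false.

1 | Finance ; 2 | Research ; 5 | Marketing ; 10 | Sales ; 13 | Support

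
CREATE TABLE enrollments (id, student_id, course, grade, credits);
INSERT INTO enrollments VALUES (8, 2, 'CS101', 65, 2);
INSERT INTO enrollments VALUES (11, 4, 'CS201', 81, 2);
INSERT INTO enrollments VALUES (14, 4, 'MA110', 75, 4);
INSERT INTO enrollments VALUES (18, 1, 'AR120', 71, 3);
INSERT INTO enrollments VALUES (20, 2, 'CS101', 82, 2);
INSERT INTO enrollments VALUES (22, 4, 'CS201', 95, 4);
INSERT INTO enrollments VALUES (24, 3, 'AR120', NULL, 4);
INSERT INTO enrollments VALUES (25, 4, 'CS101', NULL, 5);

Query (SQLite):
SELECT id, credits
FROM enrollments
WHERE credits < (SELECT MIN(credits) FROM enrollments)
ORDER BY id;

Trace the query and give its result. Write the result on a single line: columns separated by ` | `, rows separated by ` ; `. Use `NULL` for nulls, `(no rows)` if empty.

Scalar subquery: MIN(credits) over all enrollments rows = 2.
Keep rows where credits < that value.

(no rows)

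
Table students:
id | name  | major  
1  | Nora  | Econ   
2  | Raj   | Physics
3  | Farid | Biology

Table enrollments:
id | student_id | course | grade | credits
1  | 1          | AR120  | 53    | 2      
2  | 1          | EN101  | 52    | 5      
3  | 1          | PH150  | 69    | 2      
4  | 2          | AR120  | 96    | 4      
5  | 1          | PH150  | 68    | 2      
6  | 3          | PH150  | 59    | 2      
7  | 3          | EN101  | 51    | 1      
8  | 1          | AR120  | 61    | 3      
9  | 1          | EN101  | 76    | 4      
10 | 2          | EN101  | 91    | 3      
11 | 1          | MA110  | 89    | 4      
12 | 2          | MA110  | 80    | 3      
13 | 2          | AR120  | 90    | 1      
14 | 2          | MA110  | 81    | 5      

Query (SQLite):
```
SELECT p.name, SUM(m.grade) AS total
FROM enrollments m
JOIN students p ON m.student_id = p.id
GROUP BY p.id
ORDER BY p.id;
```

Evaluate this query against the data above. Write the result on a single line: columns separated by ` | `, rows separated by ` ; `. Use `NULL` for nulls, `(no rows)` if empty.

Join each enrollments row to its students via student_id.
Group joined rows by students.id; compute SUM(m.grade) per group.
  1: ids {1, 2, 3, 5, 8, 9, 11} → SUM(m.grade)=468
  2: ids {4, 10, 12, 13, 14} → SUM(m.grade)=438
  3: ids {6, 7} → SUM(m.grade)=110

Nora | 468 ; Raj | 438 ; Farid | 110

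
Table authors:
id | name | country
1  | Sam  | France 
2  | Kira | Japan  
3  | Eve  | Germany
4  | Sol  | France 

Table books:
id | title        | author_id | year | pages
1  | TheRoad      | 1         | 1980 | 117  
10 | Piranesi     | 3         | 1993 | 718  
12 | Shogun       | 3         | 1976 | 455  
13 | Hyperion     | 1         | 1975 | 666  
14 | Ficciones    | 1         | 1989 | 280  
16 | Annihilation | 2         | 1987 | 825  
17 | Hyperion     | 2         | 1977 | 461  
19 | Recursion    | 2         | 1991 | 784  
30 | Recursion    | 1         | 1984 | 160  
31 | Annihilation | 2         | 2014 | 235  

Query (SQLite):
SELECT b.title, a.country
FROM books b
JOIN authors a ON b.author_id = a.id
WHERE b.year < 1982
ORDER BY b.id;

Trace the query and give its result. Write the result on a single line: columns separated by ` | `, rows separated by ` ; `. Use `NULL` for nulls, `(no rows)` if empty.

Each books row matches the authors row where author_id = authors.id.
Then keep rows with b.year < 1982.

TheRoad | France ; Shogun | Germany ; Hyperion | France ; Hyperion | Japan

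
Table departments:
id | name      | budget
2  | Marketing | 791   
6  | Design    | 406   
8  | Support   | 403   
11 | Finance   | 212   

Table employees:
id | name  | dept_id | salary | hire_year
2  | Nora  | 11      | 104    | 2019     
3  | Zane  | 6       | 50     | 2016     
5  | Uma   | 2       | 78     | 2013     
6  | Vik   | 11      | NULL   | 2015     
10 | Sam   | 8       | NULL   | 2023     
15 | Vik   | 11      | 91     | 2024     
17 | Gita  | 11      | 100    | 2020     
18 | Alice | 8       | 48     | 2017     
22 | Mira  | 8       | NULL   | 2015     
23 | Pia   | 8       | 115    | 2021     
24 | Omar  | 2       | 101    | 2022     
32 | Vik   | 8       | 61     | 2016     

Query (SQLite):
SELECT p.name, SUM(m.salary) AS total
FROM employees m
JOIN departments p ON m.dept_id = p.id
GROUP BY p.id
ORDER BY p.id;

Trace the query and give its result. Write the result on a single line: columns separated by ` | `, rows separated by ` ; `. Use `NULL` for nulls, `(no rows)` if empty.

Join each employees row to its departments via dept_id.
Group joined rows by departments.id; compute SUM(m.salary) per group.
  2: ids {5, 24} → SUM(m.salary)=179
  6: ids {3} → SUM(m.salary)=50
  8: ids {10, 18, 22, 23, 32} → SUM(m.salary)=224
  11: ids {2, 6, 15, 17} → SUM(m.salary)=295

Marketing | 179 ; Design | 50 ; Support | 224 ; Finance | 295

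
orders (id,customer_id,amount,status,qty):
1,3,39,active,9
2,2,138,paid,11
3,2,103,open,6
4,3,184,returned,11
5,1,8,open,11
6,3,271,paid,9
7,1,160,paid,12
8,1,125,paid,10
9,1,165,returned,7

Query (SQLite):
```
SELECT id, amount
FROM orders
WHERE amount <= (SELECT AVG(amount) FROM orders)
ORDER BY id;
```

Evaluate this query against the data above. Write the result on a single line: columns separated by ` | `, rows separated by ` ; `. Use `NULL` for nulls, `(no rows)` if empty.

Scalar subquery: AVG(amount) over all orders rows = 132.555556 (≈; comparison uses full precision).
Keep rows where amount <= that value.

1 | 39 ; 3 | 103 ; 5 | 8 ; 8 | 125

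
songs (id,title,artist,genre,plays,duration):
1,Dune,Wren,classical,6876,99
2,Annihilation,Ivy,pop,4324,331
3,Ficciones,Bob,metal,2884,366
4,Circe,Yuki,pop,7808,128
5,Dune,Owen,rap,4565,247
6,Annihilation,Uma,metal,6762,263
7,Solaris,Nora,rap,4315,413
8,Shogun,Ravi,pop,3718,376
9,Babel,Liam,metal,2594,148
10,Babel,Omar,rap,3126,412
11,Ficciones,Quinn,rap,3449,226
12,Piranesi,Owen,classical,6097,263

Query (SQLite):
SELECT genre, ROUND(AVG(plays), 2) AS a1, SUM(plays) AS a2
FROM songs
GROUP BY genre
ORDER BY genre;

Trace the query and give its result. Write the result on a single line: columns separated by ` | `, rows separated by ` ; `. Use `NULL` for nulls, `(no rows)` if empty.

Group songs by genre.
Per group compute: ROUND(AVG(plays), 2), SUM(plays).
  classical: ids {1, 12} → ROUND(AVG(plays), 2)=6486.5, SUM(plays)=12973
  metal: ids {3, 6, 9} → ROUND(AVG(plays), 2)=4080, SUM(plays)=12240
  pop: ids {2, 4, 8} → ROUND(AVG(plays), 2)=5283.33, SUM(plays)=15850
  rap: ids {5, 7, 10, 11} → ROUND(AVG(plays), 2)=3863.75, SUM(plays)=15455

classical | 6486.5 | 12973 ; metal | 4080 | 12240 ; pop | 5283.33 | 15850 ; rap | 3863.75 | 15455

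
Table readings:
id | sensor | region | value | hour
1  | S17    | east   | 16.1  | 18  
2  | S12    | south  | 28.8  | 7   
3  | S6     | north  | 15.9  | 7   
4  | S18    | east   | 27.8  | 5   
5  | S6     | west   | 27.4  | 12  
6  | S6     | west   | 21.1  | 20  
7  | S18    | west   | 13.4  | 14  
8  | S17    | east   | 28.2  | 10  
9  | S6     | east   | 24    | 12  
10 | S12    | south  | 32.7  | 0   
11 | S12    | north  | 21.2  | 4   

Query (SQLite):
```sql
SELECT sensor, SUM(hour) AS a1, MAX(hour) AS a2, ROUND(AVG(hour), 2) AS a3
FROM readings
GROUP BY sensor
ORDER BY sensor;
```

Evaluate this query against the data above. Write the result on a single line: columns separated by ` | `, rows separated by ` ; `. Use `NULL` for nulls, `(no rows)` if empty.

Group readings by sensor.
Per group compute: SUM(hour), MAX(hour), ROUND(AVG(hour), 2).
  S12: ids {2, 10, 11} → SUM(hour)=11, MAX(hour)=7, ROUND(AVG(hour), 2)=3.67
  S17: ids {1, 8} → SUM(hour)=28, MAX(hour)=18, ROUND(AVG(hour), 2)=14
  S18: ids {4, 7} → SUM(hour)=19, MAX(hour)=14, ROUND(AVG(hour), 2)=9.5
  S6: ids {3, 5, 6, 9} → SUM(hour)=51, MAX(hour)=20, ROUND(AVG(hour), 2)=12.75

S12 | 11 | 7 | 3.67 ; S17 | 28 | 18 | 14 ; S18 | 19 | 14 | 9.5 ; S6 | 51 | 20 | 12.75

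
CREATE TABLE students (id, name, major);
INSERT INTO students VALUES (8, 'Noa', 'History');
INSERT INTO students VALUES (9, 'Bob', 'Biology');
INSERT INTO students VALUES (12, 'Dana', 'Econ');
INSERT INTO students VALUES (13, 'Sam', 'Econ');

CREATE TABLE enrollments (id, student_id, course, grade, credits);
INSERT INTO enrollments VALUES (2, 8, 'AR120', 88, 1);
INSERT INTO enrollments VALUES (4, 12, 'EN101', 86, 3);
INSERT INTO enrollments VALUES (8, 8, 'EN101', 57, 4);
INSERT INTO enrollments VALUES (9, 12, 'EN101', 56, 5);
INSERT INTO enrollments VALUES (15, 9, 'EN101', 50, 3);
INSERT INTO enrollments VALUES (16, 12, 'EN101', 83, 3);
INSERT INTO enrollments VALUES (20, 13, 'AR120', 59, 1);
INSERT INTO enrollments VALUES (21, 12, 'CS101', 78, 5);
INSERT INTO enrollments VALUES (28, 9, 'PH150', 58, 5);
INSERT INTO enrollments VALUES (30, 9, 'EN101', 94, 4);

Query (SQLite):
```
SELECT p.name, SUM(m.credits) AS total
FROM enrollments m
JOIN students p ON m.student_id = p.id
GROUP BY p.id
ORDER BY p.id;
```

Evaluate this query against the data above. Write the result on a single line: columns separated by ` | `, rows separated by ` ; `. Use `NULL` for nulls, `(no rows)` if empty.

Join each enrollments row to its students via student_id.
Group joined rows by students.id; compute SUM(m.credits) per group.
  8: ids {2, 8} → SUM(m.credits)=5
  9: ids {15, 28, 30} → SUM(m.credits)=12
  12: ids {4, 9, 16, 21} → SUM(m.credits)=16
  13: ids {20} → SUM(m.credits)=1

Noa | 5 ; Bob | 12 ; Dana | 16 ; Sam | 1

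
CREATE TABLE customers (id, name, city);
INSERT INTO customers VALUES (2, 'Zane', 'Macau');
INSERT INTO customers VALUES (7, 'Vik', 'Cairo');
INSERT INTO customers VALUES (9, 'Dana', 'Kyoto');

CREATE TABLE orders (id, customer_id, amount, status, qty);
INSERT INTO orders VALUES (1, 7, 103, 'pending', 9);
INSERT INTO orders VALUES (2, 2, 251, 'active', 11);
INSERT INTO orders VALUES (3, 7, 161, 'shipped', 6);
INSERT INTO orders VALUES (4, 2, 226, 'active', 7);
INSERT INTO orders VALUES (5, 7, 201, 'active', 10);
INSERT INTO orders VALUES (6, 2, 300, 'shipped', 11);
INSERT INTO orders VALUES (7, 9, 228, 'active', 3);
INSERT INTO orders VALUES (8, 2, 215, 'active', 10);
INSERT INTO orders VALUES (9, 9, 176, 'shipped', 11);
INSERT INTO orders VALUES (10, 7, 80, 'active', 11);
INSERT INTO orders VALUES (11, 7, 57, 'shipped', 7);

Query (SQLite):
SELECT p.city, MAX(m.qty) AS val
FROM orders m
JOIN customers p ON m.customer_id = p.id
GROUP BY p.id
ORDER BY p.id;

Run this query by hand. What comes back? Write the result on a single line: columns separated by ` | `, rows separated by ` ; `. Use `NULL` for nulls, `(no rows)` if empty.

Join each orders row to its customers via customer_id.
Group joined rows by customers.id; compute MAX(m.qty) per group.
  2: ids {2, 4, 6, 8} → MAX(m.qty)=11
  7: ids {1, 3, 5, 10, 11} → MAX(m.qty)=11
  9: ids {7, 9} → MAX(m.qty)=11

Macau | 11 ; Cairo | 11 ; Kyoto | 11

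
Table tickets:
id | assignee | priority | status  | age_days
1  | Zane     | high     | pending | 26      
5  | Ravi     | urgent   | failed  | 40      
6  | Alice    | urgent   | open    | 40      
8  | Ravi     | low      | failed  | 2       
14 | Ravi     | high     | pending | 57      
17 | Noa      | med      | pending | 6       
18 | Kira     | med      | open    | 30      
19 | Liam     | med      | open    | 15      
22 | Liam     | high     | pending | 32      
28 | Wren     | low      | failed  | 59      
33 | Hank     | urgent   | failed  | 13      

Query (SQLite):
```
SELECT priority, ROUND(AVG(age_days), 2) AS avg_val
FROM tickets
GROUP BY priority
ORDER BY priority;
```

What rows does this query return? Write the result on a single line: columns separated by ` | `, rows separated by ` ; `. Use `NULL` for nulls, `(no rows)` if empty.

high | 38.33 ; low | 30.5 ; med | 17 ; urgent | 31

Partition tickets by priority; compute ROUND(AVG(age_days), 2) within each group.
  high: ids {1, 14, 22} → ROUND(AVG(age_days), 2)=38.33
  low: ids {8, 28} → ROUND(AVG(age_days), 2)=30.5
  med: ids {17, 18, 19} → ROUND(AVG(age_days), 2)=17
  urgent: ids {5, 6, 33} → ROUND(AVG(age_days), 2)=31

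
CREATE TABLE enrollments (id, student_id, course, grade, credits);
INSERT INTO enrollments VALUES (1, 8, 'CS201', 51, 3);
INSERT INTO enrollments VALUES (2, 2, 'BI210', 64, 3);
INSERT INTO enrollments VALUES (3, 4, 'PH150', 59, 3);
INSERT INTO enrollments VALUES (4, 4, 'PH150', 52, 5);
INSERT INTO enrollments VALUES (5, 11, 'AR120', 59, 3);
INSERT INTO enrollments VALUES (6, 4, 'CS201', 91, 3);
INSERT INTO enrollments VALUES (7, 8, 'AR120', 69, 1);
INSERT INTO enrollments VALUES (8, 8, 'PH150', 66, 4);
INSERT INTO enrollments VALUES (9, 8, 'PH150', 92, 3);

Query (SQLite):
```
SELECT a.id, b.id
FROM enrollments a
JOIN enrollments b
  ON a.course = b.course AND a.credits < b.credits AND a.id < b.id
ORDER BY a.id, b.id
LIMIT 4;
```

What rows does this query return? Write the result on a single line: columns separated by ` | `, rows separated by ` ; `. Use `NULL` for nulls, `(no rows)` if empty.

3 | 4 ; 3 | 8

Pairs (a,b) with same course, a.credits < b.credits, a.id < b.id.
course groups: AR120:{5,7} BI210:{2} CS201:{1,6} PH150:{3,4,8,9}
Ordered by (a.id, b.id); first 4.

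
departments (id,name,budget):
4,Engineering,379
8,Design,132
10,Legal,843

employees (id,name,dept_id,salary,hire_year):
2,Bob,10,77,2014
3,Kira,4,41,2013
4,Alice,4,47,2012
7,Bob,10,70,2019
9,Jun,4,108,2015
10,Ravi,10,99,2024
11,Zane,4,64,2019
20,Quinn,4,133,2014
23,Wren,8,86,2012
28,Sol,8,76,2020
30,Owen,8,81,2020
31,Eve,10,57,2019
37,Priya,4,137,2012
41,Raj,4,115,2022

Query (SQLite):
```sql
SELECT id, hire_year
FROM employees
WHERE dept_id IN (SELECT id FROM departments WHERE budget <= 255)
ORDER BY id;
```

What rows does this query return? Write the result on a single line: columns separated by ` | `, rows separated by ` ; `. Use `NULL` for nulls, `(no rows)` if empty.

Inner query: departments.id where budget <= 255.
Outer: keep employees rows whose dept_id is in that set.
Inner query → {8}

23 | 2012 ; 28 | 2020 ; 30 | 2020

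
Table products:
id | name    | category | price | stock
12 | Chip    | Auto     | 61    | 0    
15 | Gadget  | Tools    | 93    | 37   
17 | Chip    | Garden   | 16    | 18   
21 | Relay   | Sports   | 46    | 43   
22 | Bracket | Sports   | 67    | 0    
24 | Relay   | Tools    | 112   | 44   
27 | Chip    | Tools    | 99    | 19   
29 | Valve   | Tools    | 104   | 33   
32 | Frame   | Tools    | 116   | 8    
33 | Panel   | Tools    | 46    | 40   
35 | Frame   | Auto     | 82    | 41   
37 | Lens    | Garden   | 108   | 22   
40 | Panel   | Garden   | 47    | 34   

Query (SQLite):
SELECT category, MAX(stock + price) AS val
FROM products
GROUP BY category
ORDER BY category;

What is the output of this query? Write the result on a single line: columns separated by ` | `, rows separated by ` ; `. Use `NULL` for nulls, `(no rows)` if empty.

For each row compute stock + price.
Group by category; take MAX of the expression per group.
  Auto: ids {12, 35} → MAX(stock + price)=123
  Garden: ids {17, 37, 40} → MAX(stock + price)=130
  Sports: ids {21, 22} → MAX(stock + price)=89
  Tools: ids {15, 24, 27, 29, 32, 33} → MAX(stock + price)=156

Auto | 123 ; Garden | 130 ; Sports | 89 ; Tools | 156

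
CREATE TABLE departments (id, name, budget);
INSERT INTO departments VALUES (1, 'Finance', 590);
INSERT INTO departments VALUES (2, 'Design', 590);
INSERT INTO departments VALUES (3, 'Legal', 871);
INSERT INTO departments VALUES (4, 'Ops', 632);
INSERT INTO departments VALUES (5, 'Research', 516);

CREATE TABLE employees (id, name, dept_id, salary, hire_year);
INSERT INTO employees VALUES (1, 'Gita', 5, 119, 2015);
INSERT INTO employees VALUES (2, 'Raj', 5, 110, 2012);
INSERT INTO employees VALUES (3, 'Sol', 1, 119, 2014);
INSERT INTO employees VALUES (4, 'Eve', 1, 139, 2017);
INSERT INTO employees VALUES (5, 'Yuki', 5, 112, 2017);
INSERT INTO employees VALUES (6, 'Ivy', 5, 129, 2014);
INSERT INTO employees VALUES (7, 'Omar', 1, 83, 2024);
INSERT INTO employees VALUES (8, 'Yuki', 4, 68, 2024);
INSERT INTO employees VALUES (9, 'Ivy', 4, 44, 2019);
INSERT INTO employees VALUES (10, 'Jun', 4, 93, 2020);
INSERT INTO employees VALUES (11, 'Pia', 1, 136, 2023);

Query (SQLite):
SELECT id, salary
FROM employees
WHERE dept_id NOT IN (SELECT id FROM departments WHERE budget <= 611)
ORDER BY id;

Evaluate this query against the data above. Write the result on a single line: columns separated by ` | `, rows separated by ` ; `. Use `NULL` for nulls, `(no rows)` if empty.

Inner query: departments.id where budget <= 611.
Outer: keep employees rows whose dept_id is not in that set.
Inner query → {1, 2, 5}

8 | 68 ; 9 | 44 ; 10 | 93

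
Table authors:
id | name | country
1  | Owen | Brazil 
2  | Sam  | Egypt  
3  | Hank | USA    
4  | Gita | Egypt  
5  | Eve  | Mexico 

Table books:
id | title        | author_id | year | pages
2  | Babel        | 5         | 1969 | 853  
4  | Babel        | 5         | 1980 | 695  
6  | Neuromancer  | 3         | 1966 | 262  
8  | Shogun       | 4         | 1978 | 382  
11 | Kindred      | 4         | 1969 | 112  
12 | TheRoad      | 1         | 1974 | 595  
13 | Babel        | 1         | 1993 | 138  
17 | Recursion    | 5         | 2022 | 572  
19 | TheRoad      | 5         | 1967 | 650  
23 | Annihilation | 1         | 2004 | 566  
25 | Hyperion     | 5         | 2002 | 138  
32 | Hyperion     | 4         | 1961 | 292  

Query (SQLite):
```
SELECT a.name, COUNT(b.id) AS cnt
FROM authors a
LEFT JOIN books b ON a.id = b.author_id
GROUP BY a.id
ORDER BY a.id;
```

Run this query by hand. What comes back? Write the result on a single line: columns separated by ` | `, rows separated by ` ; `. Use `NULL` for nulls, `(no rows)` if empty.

Owen | 3 ; Sam | 0 ; Hank | 1 ; Gita | 3 ; Eve | 5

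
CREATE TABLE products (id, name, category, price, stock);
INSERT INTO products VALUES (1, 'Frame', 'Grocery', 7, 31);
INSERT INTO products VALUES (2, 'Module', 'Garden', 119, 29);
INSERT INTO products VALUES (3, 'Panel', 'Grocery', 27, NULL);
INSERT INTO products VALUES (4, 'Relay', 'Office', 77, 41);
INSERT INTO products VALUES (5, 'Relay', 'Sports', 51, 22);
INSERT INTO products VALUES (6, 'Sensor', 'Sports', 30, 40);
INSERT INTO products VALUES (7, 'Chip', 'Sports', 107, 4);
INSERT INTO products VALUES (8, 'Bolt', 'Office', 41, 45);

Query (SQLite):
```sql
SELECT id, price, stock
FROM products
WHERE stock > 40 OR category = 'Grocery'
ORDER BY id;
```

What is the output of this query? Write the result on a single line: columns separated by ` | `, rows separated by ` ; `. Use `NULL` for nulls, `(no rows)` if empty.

1 | 7 | 31 ; 3 | 27 | NULL ; 4 | 77 | 41 ; 8 | 41 | 45

stock > 40: ids {4, 8}
category = 'Grocery': ids {1, 3}
Combine with OR.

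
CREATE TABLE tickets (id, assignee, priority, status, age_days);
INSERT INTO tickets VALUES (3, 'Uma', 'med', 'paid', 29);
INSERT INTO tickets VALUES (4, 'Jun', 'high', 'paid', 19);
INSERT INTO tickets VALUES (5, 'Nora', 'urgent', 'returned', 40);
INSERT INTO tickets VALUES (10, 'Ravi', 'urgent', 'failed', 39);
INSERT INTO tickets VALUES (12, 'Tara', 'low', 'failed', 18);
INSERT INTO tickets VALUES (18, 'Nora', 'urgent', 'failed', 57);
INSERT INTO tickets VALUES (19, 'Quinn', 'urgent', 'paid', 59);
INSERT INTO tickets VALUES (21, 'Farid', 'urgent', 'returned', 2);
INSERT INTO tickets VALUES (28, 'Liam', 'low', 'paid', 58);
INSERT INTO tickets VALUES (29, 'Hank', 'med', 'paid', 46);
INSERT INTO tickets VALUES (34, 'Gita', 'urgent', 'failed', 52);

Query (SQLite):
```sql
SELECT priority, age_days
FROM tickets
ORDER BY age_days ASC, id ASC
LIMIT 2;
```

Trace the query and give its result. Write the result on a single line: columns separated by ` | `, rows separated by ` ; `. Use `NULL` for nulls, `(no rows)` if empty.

urgent | 2 ; low | 18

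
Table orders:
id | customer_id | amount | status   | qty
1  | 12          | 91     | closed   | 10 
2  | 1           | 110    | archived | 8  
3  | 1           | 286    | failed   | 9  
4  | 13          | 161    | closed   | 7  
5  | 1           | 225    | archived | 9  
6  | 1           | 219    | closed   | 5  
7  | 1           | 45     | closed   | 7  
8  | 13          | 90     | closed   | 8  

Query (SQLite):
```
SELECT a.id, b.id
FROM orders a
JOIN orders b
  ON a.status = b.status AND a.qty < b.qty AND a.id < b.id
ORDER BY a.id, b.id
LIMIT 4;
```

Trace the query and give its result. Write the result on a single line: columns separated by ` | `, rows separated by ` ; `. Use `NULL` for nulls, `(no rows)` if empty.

2 | 5 ; 4 | 8 ; 6 | 7 ; 6 | 8

Pairs (a,b) with same status, a.qty < b.qty, a.id < b.id.
status groups: archived:{2,5} closed:{1,4,6,7,8} failed:{3}
Ordered by (a.id, b.id); first 4.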